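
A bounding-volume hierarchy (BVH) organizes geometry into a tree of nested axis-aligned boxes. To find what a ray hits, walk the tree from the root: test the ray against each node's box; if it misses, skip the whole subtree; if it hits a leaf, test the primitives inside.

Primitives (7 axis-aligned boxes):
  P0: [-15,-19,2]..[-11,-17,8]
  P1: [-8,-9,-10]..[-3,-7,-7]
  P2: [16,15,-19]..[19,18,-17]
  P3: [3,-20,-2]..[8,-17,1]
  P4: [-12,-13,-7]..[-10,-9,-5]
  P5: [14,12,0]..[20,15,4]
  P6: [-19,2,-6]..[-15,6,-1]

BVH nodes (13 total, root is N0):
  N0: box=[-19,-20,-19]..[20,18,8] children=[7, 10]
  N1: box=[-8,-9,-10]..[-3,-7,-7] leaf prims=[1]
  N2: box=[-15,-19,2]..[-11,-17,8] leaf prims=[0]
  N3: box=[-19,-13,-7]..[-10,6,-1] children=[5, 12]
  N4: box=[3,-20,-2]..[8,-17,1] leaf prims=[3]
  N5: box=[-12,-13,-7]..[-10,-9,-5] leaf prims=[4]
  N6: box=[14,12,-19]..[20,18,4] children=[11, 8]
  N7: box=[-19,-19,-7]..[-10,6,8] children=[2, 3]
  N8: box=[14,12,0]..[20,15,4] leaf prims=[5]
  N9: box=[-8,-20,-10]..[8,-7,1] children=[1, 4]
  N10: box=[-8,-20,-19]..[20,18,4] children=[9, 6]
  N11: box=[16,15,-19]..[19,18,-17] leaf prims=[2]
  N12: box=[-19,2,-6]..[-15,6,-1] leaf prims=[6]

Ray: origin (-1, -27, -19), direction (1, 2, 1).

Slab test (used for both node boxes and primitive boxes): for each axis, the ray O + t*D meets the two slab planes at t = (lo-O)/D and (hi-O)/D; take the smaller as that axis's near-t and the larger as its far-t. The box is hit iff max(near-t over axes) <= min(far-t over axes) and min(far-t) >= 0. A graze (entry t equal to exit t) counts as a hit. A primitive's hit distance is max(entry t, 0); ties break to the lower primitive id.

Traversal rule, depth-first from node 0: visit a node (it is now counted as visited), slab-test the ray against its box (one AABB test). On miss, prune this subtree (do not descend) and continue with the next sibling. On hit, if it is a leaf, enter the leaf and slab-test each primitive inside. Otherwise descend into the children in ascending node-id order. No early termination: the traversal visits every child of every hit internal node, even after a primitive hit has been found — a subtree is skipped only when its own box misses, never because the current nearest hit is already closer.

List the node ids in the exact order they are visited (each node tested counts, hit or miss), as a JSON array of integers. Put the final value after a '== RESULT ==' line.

Traverse from the root:
N0 x:[-18,21] y:[7/2,45/2] z:[0,27] -> hit [7/2,21], descend [7, 10]
  N7 x:[-18,-9] y:[4,33/2] z:[12,27] -> miss, prune
  N10 x:[-7,21] y:[7/2,45/2] z:[0,23] -> hit [7/2,21], descend [6, 9]
    N6 x:[15,21] y:[39/2,45/2] z:[0,23] -> hit [39/2,21], descend [8, 11]
      N8 x:[15,21] y:[39/2,21] z:[19,23] -> hit [39/2,21] leaf, test {P5@t=39/2}
      N11 x:[17,20] y:[21,45/2] z:[0,2] -> miss, prune
    N9 x:[-7,9] y:[7/2,10] z:[9,20] -> hit [9,9], descend [1, 4]
      N1 x:[-7,-2] y:[9,10] z:[9,12] -> miss, prune
      N4 x:[4,9] y:[7/2,5] z:[17,20] -> miss, prune

Visited [0, 7, 10, 6, 8, 11, 9, 1, 4]. Tests: 9 box, 1 leaf. Nearest: P5.

== RESULT ==
[0, 7, 10, 6, 8, 11, 9, 1, 4]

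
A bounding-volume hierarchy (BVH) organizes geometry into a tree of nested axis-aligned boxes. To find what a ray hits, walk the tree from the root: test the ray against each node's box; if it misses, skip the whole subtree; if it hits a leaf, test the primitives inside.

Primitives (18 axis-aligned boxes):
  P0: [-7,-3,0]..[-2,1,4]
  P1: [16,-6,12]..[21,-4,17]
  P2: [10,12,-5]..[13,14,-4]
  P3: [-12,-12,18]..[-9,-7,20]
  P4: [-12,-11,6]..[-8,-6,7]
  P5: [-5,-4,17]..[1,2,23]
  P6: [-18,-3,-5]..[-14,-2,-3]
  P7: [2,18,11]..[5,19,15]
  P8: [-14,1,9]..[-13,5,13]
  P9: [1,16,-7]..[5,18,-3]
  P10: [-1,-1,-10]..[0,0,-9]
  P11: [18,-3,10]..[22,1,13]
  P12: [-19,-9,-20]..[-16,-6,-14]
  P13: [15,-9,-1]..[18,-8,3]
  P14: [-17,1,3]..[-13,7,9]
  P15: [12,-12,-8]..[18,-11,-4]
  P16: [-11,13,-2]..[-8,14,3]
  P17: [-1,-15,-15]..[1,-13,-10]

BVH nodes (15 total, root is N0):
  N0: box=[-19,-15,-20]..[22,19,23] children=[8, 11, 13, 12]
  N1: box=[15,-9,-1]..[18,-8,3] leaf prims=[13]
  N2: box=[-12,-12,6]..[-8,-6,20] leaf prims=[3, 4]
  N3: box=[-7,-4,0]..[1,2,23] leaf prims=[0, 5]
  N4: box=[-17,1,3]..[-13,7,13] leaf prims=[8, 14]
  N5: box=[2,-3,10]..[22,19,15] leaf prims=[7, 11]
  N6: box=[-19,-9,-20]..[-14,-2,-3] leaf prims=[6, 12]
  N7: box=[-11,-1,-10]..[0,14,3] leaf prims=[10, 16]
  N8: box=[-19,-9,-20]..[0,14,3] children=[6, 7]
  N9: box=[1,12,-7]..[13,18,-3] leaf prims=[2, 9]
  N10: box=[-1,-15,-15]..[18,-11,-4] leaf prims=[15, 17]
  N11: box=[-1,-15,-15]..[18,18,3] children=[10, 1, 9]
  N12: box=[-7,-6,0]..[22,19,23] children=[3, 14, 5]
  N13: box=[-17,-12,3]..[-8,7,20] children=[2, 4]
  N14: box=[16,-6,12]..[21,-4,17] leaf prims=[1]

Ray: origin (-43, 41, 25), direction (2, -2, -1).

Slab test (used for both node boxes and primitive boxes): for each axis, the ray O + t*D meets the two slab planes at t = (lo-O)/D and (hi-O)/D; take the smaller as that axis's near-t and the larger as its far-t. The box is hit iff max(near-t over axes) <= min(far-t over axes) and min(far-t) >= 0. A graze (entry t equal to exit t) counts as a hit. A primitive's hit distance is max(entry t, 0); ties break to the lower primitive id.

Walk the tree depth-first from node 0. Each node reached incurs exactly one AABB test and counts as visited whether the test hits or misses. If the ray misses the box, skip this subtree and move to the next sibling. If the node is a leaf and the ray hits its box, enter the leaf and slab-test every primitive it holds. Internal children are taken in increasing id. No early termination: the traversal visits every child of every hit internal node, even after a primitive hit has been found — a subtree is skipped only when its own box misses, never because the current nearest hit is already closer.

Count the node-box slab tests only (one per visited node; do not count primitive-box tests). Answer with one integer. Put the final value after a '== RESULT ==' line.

Trace the traversal:
N0 x:[12,65/2] y:[11,28] z:[2,45] -> hit [12,28], descend [8, 11, 12, 13]
  N8 x:[12,43/2] y:[27/2,25] z:[22,45] -> miss, prune
  N11 x:[21,61/2] y:[23/2,28] z:[22,40] -> hit [22,28], descend [1, 9, 10]
    N1 x:[29,61/2] y:[49/2,25] z:[22,26] -> miss, prune
    N9 x:[22,28] y:[23/2,29/2] z:[28,32] -> miss, prune
    N10 x:[21,61/2] y:[26,28] z:[29,40] -> miss, prune
  N12 x:[18,65/2] y:[11,47/2] z:[2,25] -> hit [18,47/2], descend [3, 5, 14]
    N3 x:[18,22] y:[39/2,45/2] z:[2,25] -> hit [39/2,22] leaf, test {P0(miss), P5(miss)}
    N5 x:[45/2,65/2] y:[11,22] z:[10,15] -> miss, prune
    N14 x:[59/2,32] y:[45/2,47/2] z:[8,13] -> miss, prune
  N13 x:[13,35/2] y:[17,53/2] z:[5,22] -> hit [17,35/2], descend [2, 4]
    N2 x:[31/2,35/2] y:[47/2,53/2] z:[5,19] -> miss, prune
    N4 x:[13,15] y:[17,20] z:[12,22] -> miss, prune

order=[0, 8, 11, 1, 9, 10, 12, 3, 5, 14, 13, 2, 4]  |boxes|=13  |leaves|=1  hit=miss

== RESULT ==
13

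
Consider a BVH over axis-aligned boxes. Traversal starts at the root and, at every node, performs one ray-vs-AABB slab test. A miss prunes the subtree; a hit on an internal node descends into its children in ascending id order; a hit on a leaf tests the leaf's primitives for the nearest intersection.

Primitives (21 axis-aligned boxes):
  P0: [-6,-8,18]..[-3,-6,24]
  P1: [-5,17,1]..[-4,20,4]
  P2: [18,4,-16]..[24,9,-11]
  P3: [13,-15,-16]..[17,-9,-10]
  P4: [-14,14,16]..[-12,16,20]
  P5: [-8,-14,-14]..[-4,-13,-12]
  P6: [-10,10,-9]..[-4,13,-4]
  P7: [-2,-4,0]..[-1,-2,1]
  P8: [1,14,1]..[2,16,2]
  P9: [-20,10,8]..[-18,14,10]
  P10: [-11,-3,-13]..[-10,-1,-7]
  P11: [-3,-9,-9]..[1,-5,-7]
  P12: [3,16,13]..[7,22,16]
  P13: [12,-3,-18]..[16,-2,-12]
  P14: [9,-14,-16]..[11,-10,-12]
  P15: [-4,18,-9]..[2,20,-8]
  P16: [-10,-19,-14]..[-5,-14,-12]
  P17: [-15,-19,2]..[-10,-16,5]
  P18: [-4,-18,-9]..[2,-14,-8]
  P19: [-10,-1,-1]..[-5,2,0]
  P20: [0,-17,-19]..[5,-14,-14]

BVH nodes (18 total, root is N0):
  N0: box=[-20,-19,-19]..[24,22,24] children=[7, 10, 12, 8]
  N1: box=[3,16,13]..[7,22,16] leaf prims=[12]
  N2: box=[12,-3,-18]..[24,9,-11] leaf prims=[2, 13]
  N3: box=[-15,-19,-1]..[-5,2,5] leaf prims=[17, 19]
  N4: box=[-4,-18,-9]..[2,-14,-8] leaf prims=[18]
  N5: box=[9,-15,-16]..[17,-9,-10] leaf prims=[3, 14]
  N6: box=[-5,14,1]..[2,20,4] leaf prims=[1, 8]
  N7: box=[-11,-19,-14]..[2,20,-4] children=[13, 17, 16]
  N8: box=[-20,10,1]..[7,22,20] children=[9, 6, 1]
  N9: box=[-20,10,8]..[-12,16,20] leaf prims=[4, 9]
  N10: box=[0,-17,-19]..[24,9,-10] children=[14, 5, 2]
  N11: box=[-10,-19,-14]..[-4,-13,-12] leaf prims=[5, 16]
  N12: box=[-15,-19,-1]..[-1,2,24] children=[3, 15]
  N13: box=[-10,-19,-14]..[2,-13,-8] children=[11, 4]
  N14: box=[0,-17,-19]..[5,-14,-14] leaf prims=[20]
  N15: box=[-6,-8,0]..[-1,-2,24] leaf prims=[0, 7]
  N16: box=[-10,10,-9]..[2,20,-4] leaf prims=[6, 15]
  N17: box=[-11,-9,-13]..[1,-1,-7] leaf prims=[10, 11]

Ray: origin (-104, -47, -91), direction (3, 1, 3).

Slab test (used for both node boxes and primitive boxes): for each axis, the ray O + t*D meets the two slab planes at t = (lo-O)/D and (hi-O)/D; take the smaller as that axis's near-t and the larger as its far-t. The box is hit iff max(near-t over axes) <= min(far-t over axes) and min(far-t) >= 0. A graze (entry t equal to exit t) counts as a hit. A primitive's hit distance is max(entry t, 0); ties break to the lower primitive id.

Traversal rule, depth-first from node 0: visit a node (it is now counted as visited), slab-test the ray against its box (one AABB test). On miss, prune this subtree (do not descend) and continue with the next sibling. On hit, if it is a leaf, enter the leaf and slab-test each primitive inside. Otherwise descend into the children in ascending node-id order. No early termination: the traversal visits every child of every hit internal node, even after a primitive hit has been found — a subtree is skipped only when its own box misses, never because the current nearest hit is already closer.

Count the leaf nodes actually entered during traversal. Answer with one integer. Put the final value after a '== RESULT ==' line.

Walk:
N0 x:[28,128/3] y:[28,69] z:[24,115/3] -> hit [28,115/3], descend [7, 8, 10, 12]
  N7 x:[31,106/3] y:[28,67] z:[77/3,29] -> miss, prune
  N8 x:[28,37] y:[57,69] z:[92/3,37] -> miss, prune
  N10 x:[104/3,128/3] y:[30,56] z:[24,27] -> miss, prune
  N12 x:[89/3,103/3] y:[28,49] z:[30,115/3] -> hit [30,103/3], descend [3, 15]
    N3 x:[89/3,33] y:[28,49] z:[30,32] -> hit [30,32] leaf, test {P17@t=31, P19(miss)}
    N15 x:[98/3,103/3] y:[39,45] z:[91/3,115/3] -> miss, prune

order=[0, 7, 8, 10, 12, 3, 15]  |boxes|=7  |leaves|=1  hit=P17

== RESULT ==
1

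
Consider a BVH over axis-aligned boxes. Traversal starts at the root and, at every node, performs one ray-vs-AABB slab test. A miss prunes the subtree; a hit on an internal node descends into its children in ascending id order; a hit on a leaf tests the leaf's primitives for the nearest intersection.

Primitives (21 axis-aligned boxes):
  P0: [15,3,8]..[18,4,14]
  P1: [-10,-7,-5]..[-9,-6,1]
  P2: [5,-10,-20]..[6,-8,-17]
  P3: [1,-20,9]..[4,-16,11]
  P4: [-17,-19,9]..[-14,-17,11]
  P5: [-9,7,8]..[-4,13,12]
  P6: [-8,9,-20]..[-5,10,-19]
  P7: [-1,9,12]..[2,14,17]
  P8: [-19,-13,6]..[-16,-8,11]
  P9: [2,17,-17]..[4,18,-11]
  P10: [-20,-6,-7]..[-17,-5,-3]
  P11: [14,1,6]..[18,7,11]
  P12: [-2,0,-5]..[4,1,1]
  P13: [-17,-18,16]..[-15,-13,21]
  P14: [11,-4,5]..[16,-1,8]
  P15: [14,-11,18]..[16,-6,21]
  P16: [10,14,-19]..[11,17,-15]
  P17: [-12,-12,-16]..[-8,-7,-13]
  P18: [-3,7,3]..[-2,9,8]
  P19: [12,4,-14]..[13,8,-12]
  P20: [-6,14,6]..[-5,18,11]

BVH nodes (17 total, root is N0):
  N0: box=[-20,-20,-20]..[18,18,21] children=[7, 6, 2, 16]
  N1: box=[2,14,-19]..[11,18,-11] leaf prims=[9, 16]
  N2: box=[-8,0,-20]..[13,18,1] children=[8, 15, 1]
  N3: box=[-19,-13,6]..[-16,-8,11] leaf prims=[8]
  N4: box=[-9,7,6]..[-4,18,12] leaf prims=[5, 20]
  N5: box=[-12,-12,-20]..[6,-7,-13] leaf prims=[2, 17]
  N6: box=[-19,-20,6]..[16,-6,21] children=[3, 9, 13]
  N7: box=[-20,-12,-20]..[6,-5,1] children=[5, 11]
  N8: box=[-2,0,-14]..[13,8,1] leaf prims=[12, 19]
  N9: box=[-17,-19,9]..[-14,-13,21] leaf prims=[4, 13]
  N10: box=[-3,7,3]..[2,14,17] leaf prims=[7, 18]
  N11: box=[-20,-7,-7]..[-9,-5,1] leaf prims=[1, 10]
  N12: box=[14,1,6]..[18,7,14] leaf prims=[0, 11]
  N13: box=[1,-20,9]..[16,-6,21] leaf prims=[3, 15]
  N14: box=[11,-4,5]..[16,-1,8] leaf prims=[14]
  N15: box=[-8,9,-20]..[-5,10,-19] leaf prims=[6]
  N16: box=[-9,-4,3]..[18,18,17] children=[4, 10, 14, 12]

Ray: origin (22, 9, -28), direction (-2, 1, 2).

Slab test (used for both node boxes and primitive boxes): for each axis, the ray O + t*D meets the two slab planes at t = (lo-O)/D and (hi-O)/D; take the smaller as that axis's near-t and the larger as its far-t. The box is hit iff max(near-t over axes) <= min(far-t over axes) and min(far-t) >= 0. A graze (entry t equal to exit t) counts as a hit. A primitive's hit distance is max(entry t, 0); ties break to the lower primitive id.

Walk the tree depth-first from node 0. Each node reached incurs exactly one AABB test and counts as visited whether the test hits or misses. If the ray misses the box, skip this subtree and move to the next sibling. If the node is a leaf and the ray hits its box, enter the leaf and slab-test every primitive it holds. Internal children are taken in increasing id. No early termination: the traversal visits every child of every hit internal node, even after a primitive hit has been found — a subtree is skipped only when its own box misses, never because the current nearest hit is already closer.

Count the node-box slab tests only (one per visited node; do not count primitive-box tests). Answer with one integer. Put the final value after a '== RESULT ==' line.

Trace the traversal:
N0 x:[2,21] y:[-29,9] z:[4,49/2] -> hit [4,9], descend [2, 6, 7, 16]
  N2 x:[9/2,15] y:[-9,9] z:[4,29/2] -> hit [9/2,9], descend [1, 8, 15]
    N1 x:[11/2,10] y:[5,9] z:[9/2,17/2] -> hit [11/2,17/2] leaf, test {P9(miss), P16@t=11/2}
    N8 x:[9/2,12] y:[-9,-1] z:[7,29/2] -> miss, prune
    N15 x:[27/2,15] y:[0,1] z:[4,9/2] -> miss, prune
  N6 x:[3,41/2] y:[-29,-15] z:[17,49/2] -> miss, prune
  N7 x:[8,21] y:[-21,-14] z:[4,29/2] -> miss, prune
  N16 x:[2,31/2] y:[-13,9] z:[31/2,45/2] -> miss, prune

Visited [0, 2, 1, 8, 15, 6, 7, 16]. Tests: 8 box, 1 leaf. Nearest: P16.

== RESULT ==
8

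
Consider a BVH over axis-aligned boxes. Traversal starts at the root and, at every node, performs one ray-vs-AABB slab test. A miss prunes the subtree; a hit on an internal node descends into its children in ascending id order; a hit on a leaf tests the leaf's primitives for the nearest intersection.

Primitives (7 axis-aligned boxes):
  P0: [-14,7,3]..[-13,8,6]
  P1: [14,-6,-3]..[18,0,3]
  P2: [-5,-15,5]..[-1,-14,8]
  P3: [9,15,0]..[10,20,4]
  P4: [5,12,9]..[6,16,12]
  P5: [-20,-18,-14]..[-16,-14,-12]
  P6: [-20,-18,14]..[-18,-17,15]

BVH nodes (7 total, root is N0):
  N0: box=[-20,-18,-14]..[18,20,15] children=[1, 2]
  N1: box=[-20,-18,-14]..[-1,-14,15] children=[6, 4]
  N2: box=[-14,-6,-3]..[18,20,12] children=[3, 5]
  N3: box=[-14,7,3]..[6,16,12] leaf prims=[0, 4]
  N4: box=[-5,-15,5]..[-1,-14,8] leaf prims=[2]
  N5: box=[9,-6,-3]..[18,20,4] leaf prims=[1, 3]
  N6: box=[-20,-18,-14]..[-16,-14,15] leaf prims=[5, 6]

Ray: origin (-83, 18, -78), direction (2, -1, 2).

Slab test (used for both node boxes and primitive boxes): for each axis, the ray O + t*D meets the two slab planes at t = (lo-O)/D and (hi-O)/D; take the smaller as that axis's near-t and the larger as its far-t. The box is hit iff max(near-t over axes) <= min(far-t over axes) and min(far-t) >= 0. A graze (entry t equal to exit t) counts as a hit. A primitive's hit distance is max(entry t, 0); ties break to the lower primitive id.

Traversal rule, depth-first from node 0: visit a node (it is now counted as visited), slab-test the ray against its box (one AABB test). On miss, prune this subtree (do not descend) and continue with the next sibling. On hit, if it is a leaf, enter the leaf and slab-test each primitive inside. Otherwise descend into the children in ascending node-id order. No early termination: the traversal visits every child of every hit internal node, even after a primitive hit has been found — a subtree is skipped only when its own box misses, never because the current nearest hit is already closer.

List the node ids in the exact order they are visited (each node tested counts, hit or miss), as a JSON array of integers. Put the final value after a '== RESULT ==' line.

Traverse from the root:
N0 x:[63/2,101/2] y:[-2,36] z:[32,93/2] -> hit [32,36], descend [1, 2]
  N1 x:[63/2,41] y:[32,36] z:[32,93/2] -> hit [32,36], descend [4, 6]
    N4 x:[39,41] y:[32,33] z:[83/2,43] -> miss, prune
    N6 x:[63/2,67/2] y:[32,36] z:[32,93/2] -> hit [32,67/2] leaf, test {P5@t=32, P6(miss)}
  N2 x:[69/2,101/2] y:[-2,24] z:[75/2,45] -> miss, prune

order=[0, 1, 4, 6, 2]  |boxes|=5  |leaves|=1  hit=P5

== RESULT ==
[0, 1, 4, 6, 2]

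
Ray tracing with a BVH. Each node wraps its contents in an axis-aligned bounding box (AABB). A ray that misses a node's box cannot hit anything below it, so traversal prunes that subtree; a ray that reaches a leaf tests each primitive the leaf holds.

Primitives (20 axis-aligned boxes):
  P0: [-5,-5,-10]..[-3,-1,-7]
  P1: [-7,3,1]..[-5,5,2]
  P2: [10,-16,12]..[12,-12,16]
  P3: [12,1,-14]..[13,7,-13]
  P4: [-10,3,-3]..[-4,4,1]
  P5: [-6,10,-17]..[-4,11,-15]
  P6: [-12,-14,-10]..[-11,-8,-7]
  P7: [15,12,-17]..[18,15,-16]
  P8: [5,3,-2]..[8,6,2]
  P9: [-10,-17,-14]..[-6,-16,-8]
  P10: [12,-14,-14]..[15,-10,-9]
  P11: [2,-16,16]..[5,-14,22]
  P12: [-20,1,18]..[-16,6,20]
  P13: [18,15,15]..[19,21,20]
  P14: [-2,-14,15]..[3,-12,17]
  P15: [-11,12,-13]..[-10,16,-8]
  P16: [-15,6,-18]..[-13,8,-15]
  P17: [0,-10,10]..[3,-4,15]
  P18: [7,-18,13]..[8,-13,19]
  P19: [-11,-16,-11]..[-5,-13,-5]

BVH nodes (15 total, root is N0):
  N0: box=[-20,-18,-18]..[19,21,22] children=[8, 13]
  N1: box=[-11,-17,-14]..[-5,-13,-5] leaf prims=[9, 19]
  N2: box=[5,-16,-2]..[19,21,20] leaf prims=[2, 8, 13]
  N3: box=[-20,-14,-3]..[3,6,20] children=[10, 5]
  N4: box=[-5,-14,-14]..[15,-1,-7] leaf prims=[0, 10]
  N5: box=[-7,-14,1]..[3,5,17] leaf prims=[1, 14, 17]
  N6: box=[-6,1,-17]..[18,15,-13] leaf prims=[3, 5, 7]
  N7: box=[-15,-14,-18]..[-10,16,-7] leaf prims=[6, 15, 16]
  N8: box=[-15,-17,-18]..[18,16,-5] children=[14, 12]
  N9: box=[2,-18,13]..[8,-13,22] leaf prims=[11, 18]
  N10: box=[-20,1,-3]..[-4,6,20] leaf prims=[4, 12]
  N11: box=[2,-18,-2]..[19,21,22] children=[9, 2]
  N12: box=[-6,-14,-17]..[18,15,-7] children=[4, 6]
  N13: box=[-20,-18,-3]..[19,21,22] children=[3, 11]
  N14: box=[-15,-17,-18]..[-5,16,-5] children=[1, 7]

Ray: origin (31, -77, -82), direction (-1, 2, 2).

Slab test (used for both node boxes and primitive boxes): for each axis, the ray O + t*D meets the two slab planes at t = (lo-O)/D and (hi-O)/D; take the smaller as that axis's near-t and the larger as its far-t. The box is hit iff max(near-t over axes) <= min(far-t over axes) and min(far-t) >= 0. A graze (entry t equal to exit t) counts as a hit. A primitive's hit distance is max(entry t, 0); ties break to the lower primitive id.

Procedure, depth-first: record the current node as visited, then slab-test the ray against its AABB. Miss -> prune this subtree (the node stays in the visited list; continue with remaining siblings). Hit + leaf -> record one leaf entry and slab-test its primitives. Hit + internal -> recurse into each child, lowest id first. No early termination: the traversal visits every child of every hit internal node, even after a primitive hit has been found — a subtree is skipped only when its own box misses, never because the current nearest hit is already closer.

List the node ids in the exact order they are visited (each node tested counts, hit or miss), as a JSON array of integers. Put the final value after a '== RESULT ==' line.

Walk:
N0 x:[12,51] y:[59/2,49] z:[32,52] -> hit [32,49], descend [8, 13]
  N8 x:[13,46] y:[30,93/2] z:[32,77/2] -> hit [32,77/2], descend [12, 14]
    N12 x:[13,37] y:[63/2,46] z:[65/2,75/2] -> hit [65/2,37], descend [4, 6]
      N4 x:[16,36] y:[63/2,38] z:[34,75/2] -> hit [34,36] leaf, test {P0@t=36, P10(miss)}
      N6 x:[13,37] y:[39,46] z:[65/2,69/2] -> miss, prune
    N14 x:[36,46] y:[30,93/2] z:[32,77/2] -> hit [36,77/2], descend [1, 7]
      N1 x:[36,42] y:[30,32] z:[34,77/2] -> miss, prune
      N7 x:[41,46] y:[63/2,93/2] z:[32,75/2] -> miss, prune
  N13 x:[12,51] y:[59/2,49] z:[79/2,52] -> hit [79/2,49], descend [3, 11]
    N3 x:[28,51] y:[63/2,83/2] z:[79/2,51] -> hit [79/2,83/2], descend [5, 10]
      N5 x:[28,38] y:[63/2,41] z:[83/2,99/2] -> miss, prune
      N10 x:[35,51] y:[39,83/2] z:[79/2,51] -> hit [79/2,83/2] leaf, test {P4@t=40, P12(miss)}
    N11 x:[12,29] y:[59/2,49] z:[40,52] -> miss, prune

Summary -> nodes [0, 8, 12, 4, 6, 14, 1, 7, 13, 3, 5, 10, 11]; box-tests=13; leaf-entries=2; first=P0

== RESULT ==
[0, 8, 12, 4, 6, 14, 1, 7, 13, 3, 5, 10, 11]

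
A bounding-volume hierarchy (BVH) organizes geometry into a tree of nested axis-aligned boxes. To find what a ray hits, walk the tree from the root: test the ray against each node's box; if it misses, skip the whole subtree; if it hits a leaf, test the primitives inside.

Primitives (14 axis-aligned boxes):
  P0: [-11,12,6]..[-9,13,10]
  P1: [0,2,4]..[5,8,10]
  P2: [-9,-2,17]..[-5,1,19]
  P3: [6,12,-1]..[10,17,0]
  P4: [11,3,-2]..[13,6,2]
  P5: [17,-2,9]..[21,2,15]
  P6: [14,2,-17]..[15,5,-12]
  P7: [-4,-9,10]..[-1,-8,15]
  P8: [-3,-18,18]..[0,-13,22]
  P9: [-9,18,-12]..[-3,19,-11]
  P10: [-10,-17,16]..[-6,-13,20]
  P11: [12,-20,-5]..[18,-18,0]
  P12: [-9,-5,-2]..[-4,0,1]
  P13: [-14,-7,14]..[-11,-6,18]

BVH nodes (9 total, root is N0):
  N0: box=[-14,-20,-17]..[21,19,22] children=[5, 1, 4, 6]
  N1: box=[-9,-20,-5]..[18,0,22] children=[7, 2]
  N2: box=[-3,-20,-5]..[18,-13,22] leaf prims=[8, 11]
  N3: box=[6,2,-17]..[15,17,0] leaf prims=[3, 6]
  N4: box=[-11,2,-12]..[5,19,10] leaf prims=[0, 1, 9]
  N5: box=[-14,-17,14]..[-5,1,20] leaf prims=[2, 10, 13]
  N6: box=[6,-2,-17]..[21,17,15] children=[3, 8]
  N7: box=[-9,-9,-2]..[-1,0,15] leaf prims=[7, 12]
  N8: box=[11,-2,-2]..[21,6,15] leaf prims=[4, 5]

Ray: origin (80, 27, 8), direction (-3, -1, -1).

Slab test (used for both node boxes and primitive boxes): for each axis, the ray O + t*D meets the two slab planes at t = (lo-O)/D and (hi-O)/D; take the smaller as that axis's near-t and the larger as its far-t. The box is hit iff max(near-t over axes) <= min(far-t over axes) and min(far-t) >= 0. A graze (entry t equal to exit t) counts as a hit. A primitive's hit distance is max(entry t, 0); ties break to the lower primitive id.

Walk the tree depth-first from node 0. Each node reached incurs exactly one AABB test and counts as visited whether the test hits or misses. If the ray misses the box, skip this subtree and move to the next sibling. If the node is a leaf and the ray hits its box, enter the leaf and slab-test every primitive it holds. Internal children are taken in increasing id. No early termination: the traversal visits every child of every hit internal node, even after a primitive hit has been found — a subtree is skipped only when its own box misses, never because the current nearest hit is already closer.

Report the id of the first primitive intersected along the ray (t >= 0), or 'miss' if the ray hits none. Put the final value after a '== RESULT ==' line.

Trace the traversal:
N0 x:[59/3,94/3] y:[8,47] z:[-14,25] -> hit [59/3,25], descend [1, 4, 5, 6]
  N1 x:[62/3,89/3] y:[27,47] z:[-14,13] -> miss, prune
  N4 x:[25,91/3] y:[8,25] z:[-2,20] -> miss, prune
  N5 x:[85/3,94/3] y:[26,44] z:[-12,-6] -> miss, prune
  N6 x:[59/3,74/3] y:[10,29] z:[-7,25] -> hit [59/3,74/3], descend [3, 8]
    N3 x:[65/3,74/3] y:[10,25] z:[8,25] -> hit [65/3,74/3] leaf, test {P3(miss), P6@t=22}
    N8 x:[59/3,23] y:[21,29] z:[-7,10] -> miss, prune

Visited [0, 1, 4, 5, 6, 3, 8]. Tests: 7 box, 1 leaf. Nearest: P6.

== RESULT ==
6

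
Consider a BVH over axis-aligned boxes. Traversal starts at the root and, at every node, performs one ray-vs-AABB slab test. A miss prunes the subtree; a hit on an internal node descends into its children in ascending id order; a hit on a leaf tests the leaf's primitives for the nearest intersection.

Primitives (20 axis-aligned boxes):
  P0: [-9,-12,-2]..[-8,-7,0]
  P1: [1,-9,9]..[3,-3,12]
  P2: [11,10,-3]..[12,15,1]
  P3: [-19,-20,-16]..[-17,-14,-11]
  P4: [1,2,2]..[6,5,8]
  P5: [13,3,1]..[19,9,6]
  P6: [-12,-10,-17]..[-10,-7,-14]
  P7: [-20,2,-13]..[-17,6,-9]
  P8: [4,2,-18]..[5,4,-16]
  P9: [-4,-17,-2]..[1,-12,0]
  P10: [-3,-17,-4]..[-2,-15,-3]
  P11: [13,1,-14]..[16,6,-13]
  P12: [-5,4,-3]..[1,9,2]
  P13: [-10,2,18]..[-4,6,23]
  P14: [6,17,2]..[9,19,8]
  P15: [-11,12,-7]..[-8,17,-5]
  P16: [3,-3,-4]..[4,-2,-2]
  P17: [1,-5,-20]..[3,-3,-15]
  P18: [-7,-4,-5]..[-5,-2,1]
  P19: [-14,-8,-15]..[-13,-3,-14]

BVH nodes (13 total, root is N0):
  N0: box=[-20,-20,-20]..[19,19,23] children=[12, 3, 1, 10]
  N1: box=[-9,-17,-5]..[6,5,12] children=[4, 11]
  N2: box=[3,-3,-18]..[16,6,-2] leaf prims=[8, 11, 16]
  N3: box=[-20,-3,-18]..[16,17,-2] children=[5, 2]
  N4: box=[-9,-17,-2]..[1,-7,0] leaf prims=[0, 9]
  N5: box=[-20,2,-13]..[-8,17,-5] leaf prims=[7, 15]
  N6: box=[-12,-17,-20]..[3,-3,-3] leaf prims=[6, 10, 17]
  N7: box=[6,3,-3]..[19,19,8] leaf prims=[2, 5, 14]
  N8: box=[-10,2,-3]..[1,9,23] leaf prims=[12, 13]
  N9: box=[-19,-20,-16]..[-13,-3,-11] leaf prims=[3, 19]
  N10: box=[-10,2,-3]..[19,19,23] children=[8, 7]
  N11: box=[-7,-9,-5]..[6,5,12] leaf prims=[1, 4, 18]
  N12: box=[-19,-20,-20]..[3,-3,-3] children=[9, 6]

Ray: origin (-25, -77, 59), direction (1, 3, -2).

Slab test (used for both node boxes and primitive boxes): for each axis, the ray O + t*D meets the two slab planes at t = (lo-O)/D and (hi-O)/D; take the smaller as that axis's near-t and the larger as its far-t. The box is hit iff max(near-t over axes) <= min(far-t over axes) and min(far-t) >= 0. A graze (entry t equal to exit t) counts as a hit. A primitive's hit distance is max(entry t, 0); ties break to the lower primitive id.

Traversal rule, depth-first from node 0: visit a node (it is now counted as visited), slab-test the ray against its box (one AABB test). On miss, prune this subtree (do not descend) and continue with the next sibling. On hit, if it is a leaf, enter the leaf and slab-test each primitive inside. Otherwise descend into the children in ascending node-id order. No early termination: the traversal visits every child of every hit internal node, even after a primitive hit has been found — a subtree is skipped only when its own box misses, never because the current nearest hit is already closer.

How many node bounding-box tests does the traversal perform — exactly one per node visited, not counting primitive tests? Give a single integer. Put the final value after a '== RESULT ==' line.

Walk:
N0 x:[5,44] y:[19,32] z:[18,79/2] -> hit [19,32], descend [1, 3, 10, 12]
  N1 x:[16,31] y:[20,82/3] z:[47/2,32] -> hit [47/2,82/3], descend [4, 11]
    N4 x:[16,26] y:[20,70/3] z:[59/2,61/2] -> miss, prune
    N11 x:[18,31] y:[68/3,82/3] z:[47/2,32] -> hit [47/2,82/3] leaf, test {P1(miss), P4@t=79/3, P18(miss)}
  N3 x:[5,41] y:[74/3,94/3] z:[61/2,77/2] -> hit [61/2,94/3], descend [2, 5]
    N2 x:[28,41] y:[74/3,83/3] z:[61/2,77/2] -> miss, prune
    N5 x:[5,17] y:[79/3,94/3] z:[32,36] -> miss, prune
  N10 x:[15,44] y:[79/3,32] z:[18,31] -> hit [79/3,31], descend [7, 8]
    N7 x:[31,44] y:[80/3,32] z:[51/2,31] -> hit [31,31] leaf, test {P2(miss), P5(miss), P14(miss)}
    N8 x:[15,26] y:[79/3,86/3] z:[18,31] -> miss, prune
  N12 x:[6,28] y:[19,74/3] z:[31,79/2] -> miss, prune

Visited [0, 1, 4, 11, 3, 2, 5, 10, 7, 8, 12]. Tests: 11 box, 2 leaf. Nearest: P4.

== RESULT ==
11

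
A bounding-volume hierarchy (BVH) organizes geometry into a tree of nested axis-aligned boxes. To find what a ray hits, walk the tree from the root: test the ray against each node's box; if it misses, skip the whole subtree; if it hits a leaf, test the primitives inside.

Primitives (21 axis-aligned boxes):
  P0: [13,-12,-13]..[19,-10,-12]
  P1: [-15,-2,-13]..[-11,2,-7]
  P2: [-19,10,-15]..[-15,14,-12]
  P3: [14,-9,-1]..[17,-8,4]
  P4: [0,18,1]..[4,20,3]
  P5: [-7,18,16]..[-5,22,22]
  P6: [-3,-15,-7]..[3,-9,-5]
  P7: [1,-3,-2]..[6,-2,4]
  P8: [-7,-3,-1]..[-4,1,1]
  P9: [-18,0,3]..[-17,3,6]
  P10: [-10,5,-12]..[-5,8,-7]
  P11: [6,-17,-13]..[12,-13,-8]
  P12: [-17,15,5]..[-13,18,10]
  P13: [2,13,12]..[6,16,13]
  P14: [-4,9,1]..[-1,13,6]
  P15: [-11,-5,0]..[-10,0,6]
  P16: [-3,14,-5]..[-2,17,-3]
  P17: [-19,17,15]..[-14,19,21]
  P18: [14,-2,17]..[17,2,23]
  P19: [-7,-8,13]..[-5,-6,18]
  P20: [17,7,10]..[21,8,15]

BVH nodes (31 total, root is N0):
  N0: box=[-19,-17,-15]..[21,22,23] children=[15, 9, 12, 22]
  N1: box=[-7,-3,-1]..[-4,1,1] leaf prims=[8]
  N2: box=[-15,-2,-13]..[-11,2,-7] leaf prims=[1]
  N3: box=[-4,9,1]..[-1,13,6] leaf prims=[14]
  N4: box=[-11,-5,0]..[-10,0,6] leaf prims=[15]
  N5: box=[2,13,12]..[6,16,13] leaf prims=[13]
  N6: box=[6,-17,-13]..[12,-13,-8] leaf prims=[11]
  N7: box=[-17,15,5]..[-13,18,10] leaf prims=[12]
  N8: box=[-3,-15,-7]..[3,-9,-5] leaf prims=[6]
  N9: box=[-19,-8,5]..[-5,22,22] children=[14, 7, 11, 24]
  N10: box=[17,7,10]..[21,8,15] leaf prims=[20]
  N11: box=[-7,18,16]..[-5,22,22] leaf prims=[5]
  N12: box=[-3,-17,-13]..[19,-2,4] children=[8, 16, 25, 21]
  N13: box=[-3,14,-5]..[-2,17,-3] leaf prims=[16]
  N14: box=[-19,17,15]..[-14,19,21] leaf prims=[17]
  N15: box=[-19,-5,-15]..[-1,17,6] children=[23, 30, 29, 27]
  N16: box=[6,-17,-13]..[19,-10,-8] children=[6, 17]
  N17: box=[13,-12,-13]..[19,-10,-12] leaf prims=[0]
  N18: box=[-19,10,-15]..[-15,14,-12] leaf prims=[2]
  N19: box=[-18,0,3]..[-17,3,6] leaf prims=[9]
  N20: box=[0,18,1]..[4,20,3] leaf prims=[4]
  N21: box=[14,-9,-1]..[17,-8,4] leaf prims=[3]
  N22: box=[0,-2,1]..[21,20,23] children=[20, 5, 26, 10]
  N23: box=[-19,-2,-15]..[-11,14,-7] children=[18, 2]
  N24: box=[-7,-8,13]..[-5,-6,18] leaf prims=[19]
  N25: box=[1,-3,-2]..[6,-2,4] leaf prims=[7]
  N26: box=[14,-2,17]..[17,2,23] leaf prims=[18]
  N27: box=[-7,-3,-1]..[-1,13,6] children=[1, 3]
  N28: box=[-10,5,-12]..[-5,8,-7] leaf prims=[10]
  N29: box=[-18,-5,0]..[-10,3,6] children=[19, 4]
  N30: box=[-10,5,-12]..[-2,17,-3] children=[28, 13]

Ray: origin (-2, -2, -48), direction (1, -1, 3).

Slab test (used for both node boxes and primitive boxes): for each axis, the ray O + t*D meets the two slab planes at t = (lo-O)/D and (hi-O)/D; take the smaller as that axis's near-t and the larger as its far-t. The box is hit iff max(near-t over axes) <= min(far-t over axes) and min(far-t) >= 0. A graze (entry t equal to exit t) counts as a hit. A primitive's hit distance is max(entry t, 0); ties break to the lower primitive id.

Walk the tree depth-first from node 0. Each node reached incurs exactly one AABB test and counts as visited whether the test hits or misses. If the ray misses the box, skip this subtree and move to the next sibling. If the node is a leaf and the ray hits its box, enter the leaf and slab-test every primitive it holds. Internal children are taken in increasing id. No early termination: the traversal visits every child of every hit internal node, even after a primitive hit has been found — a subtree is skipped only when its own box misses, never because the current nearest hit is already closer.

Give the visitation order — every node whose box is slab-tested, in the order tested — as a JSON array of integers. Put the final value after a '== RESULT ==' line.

Walk:
N0 x:[-17,23] y:[-24,15] z:[11,71/3] -> hit [11,15], descend [9, 12, 15, 22]
  N9 x:[-17,-3] y:[-24,6] z:[53/3,70/3] -> miss, prune
  N12 x:[-1,21] y:[0,15] z:[35/3,52/3] -> hit [35/3,15], descend [8, 16, 21, 25]
    N8 x:[-1,5] y:[7,13] z:[41/3,43/3] -> miss, prune
    N16 x:[8,21] y:[8,15] z:[35/3,40/3] -> hit [35/3,40/3], descend [6, 17]
      N6 x:[8,14] y:[11,15] z:[35/3,40/3] -> hit [35/3,40/3] leaf, test {P11@t=35/3}
      N17 x:[15,21] y:[8,10] z:[35/3,12] -> miss, prune
    N21 x:[16,19] y:[6,7] z:[47/3,52/3] -> miss, prune
    N25 x:[3,8] y:[0,1] z:[46/3,52/3] -> miss, prune
  N15 x:[-17,1] y:[-19,3] z:[11,18] -> miss, prune
  N22 x:[2,23] y:[-22,0] z:[49/3,71/3] -> miss, prune

11 AABB tests over nodes [0, 9, 12, 8, 16, 6, 17, 21, 25, 15, 22]; 1 leaf entered; closest P11.

== RESULT ==
[0, 9, 12, 8, 16, 6, 17, 21, 25, 15, 22]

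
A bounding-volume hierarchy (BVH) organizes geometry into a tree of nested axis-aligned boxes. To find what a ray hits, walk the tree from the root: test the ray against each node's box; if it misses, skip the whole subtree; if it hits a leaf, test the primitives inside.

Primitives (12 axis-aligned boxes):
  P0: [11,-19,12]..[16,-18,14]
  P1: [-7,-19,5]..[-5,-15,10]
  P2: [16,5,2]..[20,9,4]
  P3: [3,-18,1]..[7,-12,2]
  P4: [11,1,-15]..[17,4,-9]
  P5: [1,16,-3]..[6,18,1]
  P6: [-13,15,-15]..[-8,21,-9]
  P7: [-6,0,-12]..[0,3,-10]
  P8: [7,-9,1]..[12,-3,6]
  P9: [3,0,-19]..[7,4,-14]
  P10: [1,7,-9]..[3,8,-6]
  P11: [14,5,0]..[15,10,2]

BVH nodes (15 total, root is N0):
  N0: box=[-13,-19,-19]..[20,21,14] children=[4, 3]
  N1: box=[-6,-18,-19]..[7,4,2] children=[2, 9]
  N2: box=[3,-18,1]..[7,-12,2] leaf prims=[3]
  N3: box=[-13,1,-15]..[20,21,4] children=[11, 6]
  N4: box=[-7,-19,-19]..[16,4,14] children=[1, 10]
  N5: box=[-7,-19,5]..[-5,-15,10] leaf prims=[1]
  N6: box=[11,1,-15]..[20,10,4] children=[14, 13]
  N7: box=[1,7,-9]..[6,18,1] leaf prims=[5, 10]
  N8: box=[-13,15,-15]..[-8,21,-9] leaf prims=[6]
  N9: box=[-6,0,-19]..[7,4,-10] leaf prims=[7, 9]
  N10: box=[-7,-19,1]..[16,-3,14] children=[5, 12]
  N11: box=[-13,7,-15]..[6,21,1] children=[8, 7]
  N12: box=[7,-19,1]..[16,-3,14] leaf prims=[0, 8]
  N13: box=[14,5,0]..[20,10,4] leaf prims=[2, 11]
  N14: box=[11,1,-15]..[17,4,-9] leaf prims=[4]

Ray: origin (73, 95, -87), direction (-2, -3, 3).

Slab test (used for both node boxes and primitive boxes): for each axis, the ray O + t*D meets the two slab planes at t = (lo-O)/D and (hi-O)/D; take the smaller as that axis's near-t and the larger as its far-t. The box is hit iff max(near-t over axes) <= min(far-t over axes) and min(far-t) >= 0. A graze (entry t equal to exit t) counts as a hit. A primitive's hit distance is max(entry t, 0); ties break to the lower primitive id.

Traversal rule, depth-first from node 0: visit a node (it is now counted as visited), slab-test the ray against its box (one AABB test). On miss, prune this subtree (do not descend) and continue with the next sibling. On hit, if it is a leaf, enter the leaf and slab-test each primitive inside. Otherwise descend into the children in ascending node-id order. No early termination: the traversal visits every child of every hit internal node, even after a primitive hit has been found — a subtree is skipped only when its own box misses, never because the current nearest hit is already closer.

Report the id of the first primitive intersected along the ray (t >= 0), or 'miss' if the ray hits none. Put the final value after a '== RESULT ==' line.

Trace the traversal:
N0 x:[53/2,43] y:[74/3,38] z:[68/3,101/3] -> hit [53/2,101/3], descend [3, 4]
  N3 x:[53/2,43] y:[74/3,94/3] z:[24,91/3] -> hit [53/2,91/3], descend [6, 11]
    N6 x:[53/2,31] y:[85/3,94/3] z:[24,91/3] -> hit [85/3,91/3], descend [13, 14]
      N13 x:[53/2,59/2] y:[85/3,30] z:[29,91/3] -> hit [29,59/2] leaf, test {P2(miss), P11@t=29}
      N14 x:[28,31] y:[91/3,94/3] z:[24,26] -> miss, prune
    N11 x:[67/2,43] y:[74/3,88/3] z:[24,88/3] -> miss, prune
  N4 x:[57/2,40] y:[91/3,38] z:[68/3,101/3] -> hit [91/3,101/3], descend [1, 10]
    N1 x:[33,79/2] y:[91/3,113/3] z:[68/3,89/3] -> miss, prune
    N10 x:[57/2,40] y:[98/3,38] z:[88/3,101/3] -> hit [98/3,101/3], descend [5, 12]
      N5 x:[39,40] y:[110/3,38] z:[92/3,97/3] -> miss, prune
      N12 x:[57/2,33] y:[98/3,38] z:[88/3,101/3] -> hit [98/3,33] leaf, test {P0(miss), P8(miss)}

order=[0, 3, 6, 13, 14, 11, 4, 1, 10, 5, 12]  |boxes|=11  |leaves|=2  hit=P11

== RESULT ==
11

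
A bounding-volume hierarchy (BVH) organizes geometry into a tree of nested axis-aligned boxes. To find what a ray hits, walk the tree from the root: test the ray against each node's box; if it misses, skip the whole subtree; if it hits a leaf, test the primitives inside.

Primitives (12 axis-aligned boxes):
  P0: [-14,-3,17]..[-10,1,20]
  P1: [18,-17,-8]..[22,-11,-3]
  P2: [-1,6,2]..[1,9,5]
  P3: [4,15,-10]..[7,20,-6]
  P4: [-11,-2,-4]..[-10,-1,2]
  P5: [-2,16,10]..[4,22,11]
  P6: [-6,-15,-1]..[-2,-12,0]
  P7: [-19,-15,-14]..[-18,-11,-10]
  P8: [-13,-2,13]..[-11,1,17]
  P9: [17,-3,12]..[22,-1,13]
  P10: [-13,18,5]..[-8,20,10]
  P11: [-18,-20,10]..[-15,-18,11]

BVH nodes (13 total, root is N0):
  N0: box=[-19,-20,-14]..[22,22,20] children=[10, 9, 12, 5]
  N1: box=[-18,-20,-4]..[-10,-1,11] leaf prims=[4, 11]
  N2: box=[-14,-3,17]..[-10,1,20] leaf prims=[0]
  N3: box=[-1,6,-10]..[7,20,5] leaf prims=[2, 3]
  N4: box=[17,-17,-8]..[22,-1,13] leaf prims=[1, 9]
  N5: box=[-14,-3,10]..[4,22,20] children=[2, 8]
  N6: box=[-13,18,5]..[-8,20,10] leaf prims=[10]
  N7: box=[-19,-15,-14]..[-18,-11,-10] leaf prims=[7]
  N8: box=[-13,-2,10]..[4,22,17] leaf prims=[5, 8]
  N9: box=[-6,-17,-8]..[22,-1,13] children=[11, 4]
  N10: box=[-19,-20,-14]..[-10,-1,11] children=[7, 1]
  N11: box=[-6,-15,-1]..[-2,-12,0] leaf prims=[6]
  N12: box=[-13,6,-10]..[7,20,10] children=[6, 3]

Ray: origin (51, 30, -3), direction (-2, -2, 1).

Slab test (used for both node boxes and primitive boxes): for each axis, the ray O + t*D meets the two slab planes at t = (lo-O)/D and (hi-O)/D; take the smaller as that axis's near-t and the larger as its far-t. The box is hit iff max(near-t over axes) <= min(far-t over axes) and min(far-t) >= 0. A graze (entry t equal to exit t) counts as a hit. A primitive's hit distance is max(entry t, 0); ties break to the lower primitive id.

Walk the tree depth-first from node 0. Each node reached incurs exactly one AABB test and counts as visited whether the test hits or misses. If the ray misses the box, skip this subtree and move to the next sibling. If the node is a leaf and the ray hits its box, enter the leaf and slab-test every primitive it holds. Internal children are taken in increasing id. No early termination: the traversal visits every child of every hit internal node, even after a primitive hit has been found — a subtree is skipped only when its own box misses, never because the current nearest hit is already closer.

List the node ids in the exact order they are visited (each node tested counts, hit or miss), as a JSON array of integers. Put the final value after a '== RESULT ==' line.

Walk:
N0 x:[29/2,35] y:[4,25] z:[-11,23] -> hit [29/2,23], descend [5, 9, 10, 12]
  N5 x:[47/2,65/2] y:[4,33/2] z:[13,23] -> miss, prune
  N9 x:[29/2,57/2] y:[31/2,47/2] z:[-5,16] -> hit [31/2,16], descend [4, 11]
    N4 x:[29/2,17] y:[31/2,47/2] z:[-5,16] -> hit [31/2,16] leaf, test {P1(miss), P9@t=31/2}
    N11 x:[53/2,57/2] y:[21,45/2] z:[2,3] -> miss, prune
  N10 x:[61/2,35] y:[31/2,25] z:[-11,14] -> miss, prune
  N12 x:[22,32] y:[5,12] z:[-7,13] -> miss, prune

Summary -> nodes [0, 5, 9, 4, 11, 10, 12]; box-tests=7; leaf-entries=1; first=P9

== RESULT ==
[0, 5, 9, 4, 11, 10, 12]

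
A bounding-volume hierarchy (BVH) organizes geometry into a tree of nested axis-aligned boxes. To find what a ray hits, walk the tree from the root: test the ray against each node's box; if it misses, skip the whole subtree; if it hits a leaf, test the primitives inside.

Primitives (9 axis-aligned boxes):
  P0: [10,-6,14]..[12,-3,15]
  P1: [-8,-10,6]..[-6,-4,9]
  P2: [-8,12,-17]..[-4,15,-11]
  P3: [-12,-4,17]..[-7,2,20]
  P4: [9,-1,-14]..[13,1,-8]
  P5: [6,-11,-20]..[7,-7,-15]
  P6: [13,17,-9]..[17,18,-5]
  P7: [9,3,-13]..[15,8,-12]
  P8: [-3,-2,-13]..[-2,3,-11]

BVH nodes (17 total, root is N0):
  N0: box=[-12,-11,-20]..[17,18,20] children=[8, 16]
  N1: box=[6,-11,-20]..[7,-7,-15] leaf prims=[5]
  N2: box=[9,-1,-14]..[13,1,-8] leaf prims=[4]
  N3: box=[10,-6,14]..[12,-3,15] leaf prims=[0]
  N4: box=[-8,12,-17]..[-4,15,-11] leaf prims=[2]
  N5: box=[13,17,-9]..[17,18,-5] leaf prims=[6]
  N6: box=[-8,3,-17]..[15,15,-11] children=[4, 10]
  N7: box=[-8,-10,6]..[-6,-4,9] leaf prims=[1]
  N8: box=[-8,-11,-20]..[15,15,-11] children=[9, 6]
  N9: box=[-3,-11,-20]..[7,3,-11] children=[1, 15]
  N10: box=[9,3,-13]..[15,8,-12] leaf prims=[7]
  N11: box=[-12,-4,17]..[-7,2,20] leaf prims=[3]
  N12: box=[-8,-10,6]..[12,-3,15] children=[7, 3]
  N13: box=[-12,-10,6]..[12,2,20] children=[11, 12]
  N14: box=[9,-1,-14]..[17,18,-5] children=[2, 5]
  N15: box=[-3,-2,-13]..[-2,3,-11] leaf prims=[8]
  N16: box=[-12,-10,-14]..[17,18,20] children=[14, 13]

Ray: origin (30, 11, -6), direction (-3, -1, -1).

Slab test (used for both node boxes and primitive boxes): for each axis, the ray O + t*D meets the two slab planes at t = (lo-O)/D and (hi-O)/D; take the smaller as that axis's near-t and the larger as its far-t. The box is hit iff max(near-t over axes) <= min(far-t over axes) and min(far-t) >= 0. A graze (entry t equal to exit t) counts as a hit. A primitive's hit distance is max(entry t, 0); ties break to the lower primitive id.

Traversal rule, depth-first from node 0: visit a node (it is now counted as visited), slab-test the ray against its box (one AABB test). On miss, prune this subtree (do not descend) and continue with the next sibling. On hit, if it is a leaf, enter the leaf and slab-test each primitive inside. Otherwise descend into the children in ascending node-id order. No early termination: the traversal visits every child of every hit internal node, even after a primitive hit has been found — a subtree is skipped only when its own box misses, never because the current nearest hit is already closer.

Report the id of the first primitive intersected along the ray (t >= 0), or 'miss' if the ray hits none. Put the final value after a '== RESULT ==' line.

Trace the traversal:
N0 x:[13/3,14] y:[-7,22] z:[-26,14] -> hit [13/3,14], descend [8, 16]
  N8 x:[5,38/3] y:[-4,22] z:[5,14] -> hit [5,38/3], descend [6, 9]
    N6 x:[5,38/3] y:[-4,8] z:[5,11] -> hit [5,8], descend [4, 10]
      N4 x:[34/3,38/3] y:[-4,-1] z:[5,11] -> miss, prune
      N10 x:[5,7] y:[3,8] z:[6,7] -> hit [6,7] leaf, test {P7@t=6}
    N9 x:[23/3,11] y:[8,22] z:[5,14] -> hit [8,11], descend [1, 15]
      N1 x:[23/3,8] y:[18,22] z:[9,14] -> miss, prune
      N15 x:[32/3,11] y:[8,13] z:[5,7] -> miss, prune
  N16 x:[13/3,14] y:[-7,21] z:[-26,8] -> hit [13/3,8], descend [13, 14]
    N13 x:[6,14] y:[9,21] z:[-26,-12] -> miss, prune
    N14 x:[13/3,7] y:[-7,12] z:[-1,8] -> hit [13/3,7], descend [2, 5]
      N2 x:[17/3,7] y:[10,12] z:[2,8] -> miss, prune
      N5 x:[13/3,17/3] y:[-7,-6] z:[-1,3] -> miss, prune

Summary -> nodes [0, 8, 6, 4, 10, 9, 1, 15, 16, 13, 14, 2, 5]; box-tests=13; leaf-entries=1; first=P7

== RESULT ==
7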